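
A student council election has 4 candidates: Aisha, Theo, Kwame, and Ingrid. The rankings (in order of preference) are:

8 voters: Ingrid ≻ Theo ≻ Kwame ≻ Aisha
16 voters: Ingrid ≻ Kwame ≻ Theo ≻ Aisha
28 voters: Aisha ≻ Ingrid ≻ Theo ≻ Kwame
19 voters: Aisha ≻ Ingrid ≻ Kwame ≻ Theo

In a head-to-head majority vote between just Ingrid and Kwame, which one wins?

Voters preferring Ingrid to Kwame: 71; preferring Kwame to Ingrid: 0.
Ingrid wins the head-to-head.

Ingrid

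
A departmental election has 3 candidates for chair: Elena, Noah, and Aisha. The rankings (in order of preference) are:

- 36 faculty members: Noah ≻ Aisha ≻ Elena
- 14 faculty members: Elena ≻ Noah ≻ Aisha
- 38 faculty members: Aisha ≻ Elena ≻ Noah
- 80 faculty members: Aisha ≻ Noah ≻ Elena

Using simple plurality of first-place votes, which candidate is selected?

Aisha

First-place votes: Elena 14, Noah 36, Aisha 118.
Aisha has the most first-place votes.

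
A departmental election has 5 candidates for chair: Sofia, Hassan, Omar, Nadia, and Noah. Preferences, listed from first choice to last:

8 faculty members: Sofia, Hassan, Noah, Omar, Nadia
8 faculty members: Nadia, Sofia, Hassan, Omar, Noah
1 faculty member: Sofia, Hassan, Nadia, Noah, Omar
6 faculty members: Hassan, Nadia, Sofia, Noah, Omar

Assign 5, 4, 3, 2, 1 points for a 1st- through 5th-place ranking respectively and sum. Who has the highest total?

Sofia

Sofia: 8·5 + 8·4 + 1·5 + 6·3 = 95
Hassan: 8·4 + 8·3 + 1·4 + 6·5 = 90
Omar: 8·2 + 8·2 + 1·1 + 6·1 = 39
Nadia: 8·1 + 8·5 + 1·3 + 6·4 = 75
Noah: 8·3 + 8·1 + 1·2 + 6·2 = 46
Sofia has the highest Borda score (95).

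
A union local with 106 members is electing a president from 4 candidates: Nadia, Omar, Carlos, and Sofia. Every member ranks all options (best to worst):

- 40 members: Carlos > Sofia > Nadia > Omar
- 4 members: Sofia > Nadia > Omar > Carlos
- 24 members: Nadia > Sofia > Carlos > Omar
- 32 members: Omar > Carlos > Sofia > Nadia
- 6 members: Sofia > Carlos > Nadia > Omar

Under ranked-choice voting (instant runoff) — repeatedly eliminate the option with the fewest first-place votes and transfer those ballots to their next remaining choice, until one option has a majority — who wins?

Round 1: Nadia 24, Omar 32, Carlos 40, Sofia 10. Eliminate Sofia.
Round 2: Nadia 28, Omar 32, Carlos 46. Eliminate Nadia.
Round 3: Omar 36, Carlos 70. Carlos has a majority.

Carlos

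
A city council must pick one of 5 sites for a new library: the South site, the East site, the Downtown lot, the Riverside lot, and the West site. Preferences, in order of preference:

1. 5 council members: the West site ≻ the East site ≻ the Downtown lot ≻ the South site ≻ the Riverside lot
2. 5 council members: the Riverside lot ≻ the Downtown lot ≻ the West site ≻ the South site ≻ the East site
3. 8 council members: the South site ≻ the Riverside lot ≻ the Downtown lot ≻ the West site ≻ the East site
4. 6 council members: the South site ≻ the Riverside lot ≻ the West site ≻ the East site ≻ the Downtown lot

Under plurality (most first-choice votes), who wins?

First-place votes: the South site 14, the East site 0, the Downtown lot 0, the Riverside lot 5, the West site 5.
the South site has the most first-place votes.

the South site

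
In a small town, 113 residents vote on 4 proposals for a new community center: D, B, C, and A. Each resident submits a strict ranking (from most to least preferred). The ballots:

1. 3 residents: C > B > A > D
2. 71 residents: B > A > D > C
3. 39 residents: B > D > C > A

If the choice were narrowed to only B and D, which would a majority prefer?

B

Voters preferring B to D: 113; preferring D to B: 0.
B wins the head-to-head.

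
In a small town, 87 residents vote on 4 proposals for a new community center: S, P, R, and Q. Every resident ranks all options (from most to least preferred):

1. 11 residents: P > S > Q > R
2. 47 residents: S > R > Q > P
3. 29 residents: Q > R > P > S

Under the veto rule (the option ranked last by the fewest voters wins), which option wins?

Last-place votes: S 29, P 47, R 11, Q 0.
Q is ranked last by the fewest voters, so Q wins.

Q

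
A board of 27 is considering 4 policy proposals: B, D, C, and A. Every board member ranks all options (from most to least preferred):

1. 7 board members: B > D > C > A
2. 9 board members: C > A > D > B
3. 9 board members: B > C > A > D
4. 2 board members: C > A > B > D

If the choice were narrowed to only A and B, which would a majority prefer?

Voters preferring A to B: 11; preferring B to A: 16.
B wins the head-to-head.

B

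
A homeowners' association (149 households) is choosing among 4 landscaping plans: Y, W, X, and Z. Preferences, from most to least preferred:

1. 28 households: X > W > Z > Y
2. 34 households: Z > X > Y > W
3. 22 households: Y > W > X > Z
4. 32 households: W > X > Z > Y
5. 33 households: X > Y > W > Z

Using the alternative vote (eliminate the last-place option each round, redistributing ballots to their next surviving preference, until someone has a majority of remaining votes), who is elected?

Round 1: Y 22, W 32, X 61, Z 34. Eliminate Y.
Round 2: W 54, X 61, Z 34. Eliminate Z.
Round 3: W 54, X 95. X has a majority.

X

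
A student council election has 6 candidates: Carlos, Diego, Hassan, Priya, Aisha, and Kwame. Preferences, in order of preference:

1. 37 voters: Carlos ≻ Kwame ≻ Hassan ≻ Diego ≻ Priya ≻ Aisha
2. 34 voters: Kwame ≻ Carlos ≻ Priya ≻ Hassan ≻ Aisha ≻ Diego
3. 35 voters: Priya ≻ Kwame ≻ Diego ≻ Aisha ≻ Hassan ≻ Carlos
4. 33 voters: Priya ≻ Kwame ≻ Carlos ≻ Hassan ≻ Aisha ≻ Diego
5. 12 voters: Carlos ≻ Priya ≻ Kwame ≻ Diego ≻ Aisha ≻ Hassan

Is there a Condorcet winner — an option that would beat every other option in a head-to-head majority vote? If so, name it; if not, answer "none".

Checking pairwise contests:
Kwame beats Carlos 102–49.
Carlos beats Diego 116–35.
Carlos beats Hassan 116–35.
Carlos beats Priya 83–68.
Carlos beats Aisha 116–35.
Priya beats Kwame 80–71.
Every option loses at least one head-to-head, so there is no Condorcet winner.

none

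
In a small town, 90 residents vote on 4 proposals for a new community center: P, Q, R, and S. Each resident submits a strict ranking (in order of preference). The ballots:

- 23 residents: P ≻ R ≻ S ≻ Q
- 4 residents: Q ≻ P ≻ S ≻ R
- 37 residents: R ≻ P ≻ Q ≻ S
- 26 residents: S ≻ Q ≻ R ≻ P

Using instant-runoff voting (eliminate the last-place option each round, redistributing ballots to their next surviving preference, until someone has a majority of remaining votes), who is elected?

Round 1: P 23, Q 4, R 37, S 26. Eliminate Q.
Round 2: P 27, R 37, S 26. Eliminate S.
Round 3: P 27, R 63. R has a majority.

R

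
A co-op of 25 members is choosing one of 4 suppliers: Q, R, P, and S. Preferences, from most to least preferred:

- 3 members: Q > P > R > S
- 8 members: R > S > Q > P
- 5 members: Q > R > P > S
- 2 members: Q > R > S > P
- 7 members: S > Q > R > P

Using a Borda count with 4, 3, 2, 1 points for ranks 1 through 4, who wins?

Q

Q: 3·4 + 8·2 + 5·4 + 2·4 + 7·3 = 77
R: 3·2 + 8·4 + 5·3 + 2·3 + 7·2 = 73
P: 3·3 + 8·1 + 5·2 + 2·1 + 7·1 = 36
S: 3·1 + 8·3 + 5·1 + 2·2 + 7·4 = 64
Q has the highest Borda score (77).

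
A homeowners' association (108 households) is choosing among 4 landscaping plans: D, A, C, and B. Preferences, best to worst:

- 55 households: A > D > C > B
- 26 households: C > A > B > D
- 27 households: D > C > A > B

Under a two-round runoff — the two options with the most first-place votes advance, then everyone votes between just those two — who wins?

Round 1 first-place votes: D 27, A 55, C 26, B 0.
A and D advance.
Runoff: A is preferred to D by 81 voters; D by 27.
A wins the runoff.

A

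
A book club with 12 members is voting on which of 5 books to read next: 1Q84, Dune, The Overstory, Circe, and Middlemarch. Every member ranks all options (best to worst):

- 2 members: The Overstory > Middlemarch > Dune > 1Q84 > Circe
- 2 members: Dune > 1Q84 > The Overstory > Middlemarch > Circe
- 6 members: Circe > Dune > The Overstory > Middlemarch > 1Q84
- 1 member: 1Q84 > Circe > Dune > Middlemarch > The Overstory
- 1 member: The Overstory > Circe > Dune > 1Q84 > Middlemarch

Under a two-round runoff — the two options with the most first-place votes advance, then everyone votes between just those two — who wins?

Circe

Round 1 first-place votes: 1Q84 1, Dune 2, The Overstory 3, Circe 6, Middlemarch 0.
Circe and The Overstory advance.
Runoff: Circe is preferred to The Overstory by 7 voters; The Overstory by 5.
Circe wins the runoff.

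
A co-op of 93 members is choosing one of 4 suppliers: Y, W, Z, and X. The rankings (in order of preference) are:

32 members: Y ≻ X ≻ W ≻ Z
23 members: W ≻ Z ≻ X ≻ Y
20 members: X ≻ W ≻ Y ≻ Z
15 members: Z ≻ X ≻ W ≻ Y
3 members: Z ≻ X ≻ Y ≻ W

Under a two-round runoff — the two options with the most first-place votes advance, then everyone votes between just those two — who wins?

Round 1 first-place votes: Y 32, W 23, Z 18, X 20.
Y and W advance.
Runoff: Y is preferred to W by 35 voters; W by 58.
W wins the runoff.

W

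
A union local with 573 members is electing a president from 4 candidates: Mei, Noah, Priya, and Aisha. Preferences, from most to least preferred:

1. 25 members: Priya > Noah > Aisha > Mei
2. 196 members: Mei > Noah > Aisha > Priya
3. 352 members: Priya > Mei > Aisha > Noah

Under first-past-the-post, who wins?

First-place votes: Mei 196, Noah 0, Priya 377, Aisha 0.
Priya has the most first-place votes.

Priya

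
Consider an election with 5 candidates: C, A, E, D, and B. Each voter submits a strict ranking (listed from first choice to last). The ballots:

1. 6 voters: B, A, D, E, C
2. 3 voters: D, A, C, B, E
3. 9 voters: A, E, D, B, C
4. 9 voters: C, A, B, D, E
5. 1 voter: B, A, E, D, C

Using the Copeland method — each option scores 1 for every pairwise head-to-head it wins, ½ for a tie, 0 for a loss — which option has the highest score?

C: loses to A, E, D, and B → score 0.
A: beats C, E, D, and B → score 4.
E: beats C; loses to A, D, and B → score 1.
D: beats C and E; loses to A and B → score 2.
B: beats C, E, and D; loses to A → score 3.
A has the best pairwise record.

A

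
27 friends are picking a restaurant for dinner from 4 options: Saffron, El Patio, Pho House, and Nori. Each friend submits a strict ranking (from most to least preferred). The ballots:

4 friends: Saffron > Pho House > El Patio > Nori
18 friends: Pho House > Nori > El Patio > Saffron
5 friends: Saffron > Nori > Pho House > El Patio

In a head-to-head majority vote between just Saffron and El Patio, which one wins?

Voters preferring Saffron to El Patio: 9; preferring El Patio to Saffron: 18.
El Patio wins the head-to-head.

El Patio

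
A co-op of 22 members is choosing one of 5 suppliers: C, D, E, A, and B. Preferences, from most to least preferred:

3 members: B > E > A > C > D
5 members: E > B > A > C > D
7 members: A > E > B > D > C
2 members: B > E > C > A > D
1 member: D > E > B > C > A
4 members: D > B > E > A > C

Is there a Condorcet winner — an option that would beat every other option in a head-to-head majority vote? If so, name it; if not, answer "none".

E vs C: 22–0 for E.
E vs D: 17–5 for E.
E vs A: 15–7 for E.
E vs B: 13–9 for E.
E beats every other option head-to-head.

E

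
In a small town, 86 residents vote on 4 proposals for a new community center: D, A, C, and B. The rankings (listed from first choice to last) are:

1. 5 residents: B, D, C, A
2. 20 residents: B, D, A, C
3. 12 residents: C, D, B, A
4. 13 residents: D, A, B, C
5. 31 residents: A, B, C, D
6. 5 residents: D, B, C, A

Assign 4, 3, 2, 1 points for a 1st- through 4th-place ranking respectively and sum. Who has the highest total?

B

D: 5·3 + 20·3 + 12·3 + 13·4 + 31·1 + 5·4 = 214
A: 5·1 + 20·2 + 12·1 + 13·3 + 31·4 + 5·1 = 225
C: 5·2 + 20·1 + 12·4 + 13·1 + 31·2 + 5·2 = 163
B: 5·4 + 20·4 + 12·2 + 13·2 + 31·3 + 5·3 = 258
B has the highest Borda score (258).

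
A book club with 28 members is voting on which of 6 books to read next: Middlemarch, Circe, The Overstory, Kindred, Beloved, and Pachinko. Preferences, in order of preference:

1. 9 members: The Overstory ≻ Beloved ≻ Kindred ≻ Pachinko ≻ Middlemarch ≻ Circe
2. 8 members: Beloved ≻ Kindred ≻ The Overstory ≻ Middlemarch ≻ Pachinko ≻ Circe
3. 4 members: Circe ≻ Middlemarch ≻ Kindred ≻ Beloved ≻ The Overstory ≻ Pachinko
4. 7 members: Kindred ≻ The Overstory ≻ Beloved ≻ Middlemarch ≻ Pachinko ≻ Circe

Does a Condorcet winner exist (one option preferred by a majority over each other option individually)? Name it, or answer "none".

Checking pairwise contests:
The Overstory beats Middlemarch 24–4.
Middlemarch beats Circe 24–4.
Kindred beats The Overstory 19–9.
Beloved beats Kindred 17–11.
The Overstory beats Beloved 16–12.
Middlemarch beats Pachinko 19–9.
Every option loses at least one head-to-head, so there is no Condorcet winner.

none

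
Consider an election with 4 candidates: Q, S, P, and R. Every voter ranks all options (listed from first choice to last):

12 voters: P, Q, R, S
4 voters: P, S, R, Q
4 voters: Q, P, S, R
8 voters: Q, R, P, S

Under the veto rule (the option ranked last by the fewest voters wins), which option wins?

Last-place votes: Q 4, S 20, P 0, R 4.
P is ranked last by the fewest voters, so P wins.

P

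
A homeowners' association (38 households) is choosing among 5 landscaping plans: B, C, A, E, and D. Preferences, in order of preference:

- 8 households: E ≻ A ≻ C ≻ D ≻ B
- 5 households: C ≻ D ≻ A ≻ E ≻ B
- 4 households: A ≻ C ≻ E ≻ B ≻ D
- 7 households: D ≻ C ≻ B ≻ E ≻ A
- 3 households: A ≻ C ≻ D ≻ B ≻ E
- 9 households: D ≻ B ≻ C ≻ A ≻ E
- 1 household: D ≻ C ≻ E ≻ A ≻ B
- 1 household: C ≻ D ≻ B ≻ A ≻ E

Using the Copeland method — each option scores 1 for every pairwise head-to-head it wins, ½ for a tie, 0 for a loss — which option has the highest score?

B: beats E; loses to C, A, and D → score 1.
C: beats B, A, E, and D → score 4.
A: beats B and E; loses to C and D → score 2.
E: loses to B, C, A, and D → score 0.
D: beats B, A, and E; loses to C → score 3.
C has the best pairwise record.

C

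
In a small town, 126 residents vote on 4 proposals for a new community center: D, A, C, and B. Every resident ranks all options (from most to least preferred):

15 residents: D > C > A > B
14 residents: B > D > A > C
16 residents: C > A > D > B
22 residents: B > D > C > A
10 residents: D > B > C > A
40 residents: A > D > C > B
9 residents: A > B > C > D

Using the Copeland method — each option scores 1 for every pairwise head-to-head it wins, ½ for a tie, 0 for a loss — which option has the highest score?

D: beats C and B; loses to A → score 2.
A: beats D and B; ties C → score 2.5.
C: beats B; ties A; loses to D → score 1.5.
B: loses to D, A, and C → score 0.
A has the best pairwise record.

A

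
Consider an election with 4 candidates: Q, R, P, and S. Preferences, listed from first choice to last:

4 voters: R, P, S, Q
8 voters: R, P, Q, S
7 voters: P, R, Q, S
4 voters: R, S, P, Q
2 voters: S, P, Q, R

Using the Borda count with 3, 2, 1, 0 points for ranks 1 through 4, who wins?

Q: 4·0 + 8·1 + 7·1 + 4·0 + 2·1 = 17
R: 4·3 + 8·3 + 7·2 + 4·3 + 2·0 = 62
P: 4·2 + 8·2 + 7·3 + 4·1 + 2·2 = 53
S: 4·1 + 8·0 + 7·0 + 4·2 + 2·3 = 18
R has the highest Borda score (62).

R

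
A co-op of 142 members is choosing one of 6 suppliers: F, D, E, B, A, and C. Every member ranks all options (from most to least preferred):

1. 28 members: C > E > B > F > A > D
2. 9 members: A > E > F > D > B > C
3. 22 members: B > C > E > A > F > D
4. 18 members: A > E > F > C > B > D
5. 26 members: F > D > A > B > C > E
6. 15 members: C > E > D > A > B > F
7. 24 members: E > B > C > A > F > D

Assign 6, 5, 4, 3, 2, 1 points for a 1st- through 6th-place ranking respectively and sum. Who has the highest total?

E

F: 28·3 + 9·4 + 22·2 + 18·4 + 26·6 + 15·1 + 24·2 = 455
D: 28·1 + 9·3 + 22·1 + 18·1 + 26·5 + 15·4 + 24·1 = 309
E: 28·5 + 9·5 + 22·4 + 18·5 + 26·1 + 15·5 + 24·6 = 608
B: 28·4 + 9·2 + 22·6 + 18·2 + 26·3 + 15·2 + 24·5 = 526
A: 28·2 + 9·6 + 22·3 + 18·6 + 26·4 + 15·3 + 24·3 = 505
C: 28·6 + 9·1 + 22·5 + 18·3 + 26·2 + 15·6 + 24·4 = 579
E has the highest Borda score (608).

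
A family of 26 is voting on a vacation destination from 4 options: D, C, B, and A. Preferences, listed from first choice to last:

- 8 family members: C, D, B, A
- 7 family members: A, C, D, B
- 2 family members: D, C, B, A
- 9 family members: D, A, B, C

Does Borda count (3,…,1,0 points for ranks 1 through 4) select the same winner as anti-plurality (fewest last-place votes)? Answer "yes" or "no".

Borda — scores: D 56, C 42, B 19, A 39. Winner: D.
Anti-plurality — last-place votes: D 0, C 9, B 7, A 10. Winner: D.
The two methods agree.

yes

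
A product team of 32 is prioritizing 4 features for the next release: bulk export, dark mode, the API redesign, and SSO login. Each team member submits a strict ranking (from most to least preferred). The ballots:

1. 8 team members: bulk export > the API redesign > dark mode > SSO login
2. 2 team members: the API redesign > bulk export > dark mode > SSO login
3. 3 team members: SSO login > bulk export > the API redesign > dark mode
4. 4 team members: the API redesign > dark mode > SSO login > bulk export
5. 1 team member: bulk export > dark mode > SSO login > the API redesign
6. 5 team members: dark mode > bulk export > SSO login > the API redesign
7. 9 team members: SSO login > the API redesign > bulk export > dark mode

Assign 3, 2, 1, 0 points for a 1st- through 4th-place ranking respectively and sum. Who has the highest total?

bulk export

bulk export: 8·3 + 2·2 + 3·2 + 4·0 + 1·3 + 5·2 + 9·1 = 56
dark mode: 8·1 + 2·1 + 3·0 + 4·2 + 1·2 + 5·3 + 9·0 = 35
the API redesign: 8·2 + 2·3 + 3·1 + 4·3 + 1·0 + 5·0 + 9·2 = 55
SSO login: 8·0 + 2·0 + 3·3 + 4·1 + 1·1 + 5·1 + 9·3 = 46
bulk export has the highest Borda score (56).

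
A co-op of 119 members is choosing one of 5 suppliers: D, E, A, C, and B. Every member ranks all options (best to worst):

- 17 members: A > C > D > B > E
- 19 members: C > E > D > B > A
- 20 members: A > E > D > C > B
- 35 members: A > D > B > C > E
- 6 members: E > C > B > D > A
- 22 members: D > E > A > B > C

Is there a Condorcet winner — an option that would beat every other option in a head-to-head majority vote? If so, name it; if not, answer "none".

A

A vs D: 72–47 for A.
A vs E: 72–47 for A.
A vs C: 94–25 for A.
A vs B: 94–25 for A.
A beats every other option head-to-head.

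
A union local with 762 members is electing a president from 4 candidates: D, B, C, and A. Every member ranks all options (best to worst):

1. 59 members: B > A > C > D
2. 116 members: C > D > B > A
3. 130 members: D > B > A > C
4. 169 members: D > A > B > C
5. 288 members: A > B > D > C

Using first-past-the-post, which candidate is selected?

D

First-place votes: D 299, B 59, C 116, A 288.
D has the most first-place votes.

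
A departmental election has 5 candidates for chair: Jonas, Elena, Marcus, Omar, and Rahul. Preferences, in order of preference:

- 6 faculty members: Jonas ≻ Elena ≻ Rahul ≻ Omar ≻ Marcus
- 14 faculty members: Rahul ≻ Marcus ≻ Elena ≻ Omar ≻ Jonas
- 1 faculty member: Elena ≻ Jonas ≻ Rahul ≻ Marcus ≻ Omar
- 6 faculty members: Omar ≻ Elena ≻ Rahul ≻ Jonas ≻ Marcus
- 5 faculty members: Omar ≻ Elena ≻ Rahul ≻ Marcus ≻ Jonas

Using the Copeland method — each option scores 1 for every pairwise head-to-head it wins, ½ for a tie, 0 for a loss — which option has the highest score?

Jonas: loses to Elena, Marcus, Omar, and Rahul → score 0.
Elena: beats Jonas, Marcus, Omar, and Rahul → score 4.
Marcus: beats Jonas; loses to Elena, Omar, and Rahul → score 1.
Omar: beats Jonas and Marcus; loses to Elena and Rahul → score 2.
Rahul: beats Jonas, Marcus, and Omar; loses to Elena → score 3.
Elena has the best pairwise record.

Elena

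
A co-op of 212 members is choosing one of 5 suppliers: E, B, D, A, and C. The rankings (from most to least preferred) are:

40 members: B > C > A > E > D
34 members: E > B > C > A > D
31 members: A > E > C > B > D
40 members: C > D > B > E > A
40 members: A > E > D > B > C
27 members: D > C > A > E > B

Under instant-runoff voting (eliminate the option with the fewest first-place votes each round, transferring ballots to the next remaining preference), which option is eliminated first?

Round 1: E 34, B 40, D 27, A 71, C 40. Eliminate D.

D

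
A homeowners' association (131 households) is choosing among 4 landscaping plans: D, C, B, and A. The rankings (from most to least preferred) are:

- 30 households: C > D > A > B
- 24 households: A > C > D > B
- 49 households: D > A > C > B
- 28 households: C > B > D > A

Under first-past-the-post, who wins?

C

First-place votes: D 49, C 58, B 0, A 24.
C has the most first-place votes.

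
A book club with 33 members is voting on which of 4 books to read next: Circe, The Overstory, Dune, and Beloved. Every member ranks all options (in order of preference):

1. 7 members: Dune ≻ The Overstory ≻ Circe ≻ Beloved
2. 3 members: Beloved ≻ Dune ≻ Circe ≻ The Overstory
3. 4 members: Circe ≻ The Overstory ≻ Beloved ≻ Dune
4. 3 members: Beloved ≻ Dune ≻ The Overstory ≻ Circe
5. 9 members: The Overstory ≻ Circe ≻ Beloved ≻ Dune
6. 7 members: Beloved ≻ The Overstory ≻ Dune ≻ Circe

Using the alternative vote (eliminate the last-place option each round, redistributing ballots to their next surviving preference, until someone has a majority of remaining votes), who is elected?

The Overstory

Round 1: Circe 4, The Overstory 9, Dune 7, Beloved 13. Eliminate Circe.
Round 2: The Overstory 13, Dune 7, Beloved 13. Eliminate Dune.
Round 3: The Overstory 20, Beloved 13. The Overstory has a majority.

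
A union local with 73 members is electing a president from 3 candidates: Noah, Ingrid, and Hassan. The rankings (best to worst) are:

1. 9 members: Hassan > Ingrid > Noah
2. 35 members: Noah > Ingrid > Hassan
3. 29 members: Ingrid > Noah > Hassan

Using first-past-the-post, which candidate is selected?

First-place votes: Noah 35, Ingrid 29, Hassan 9.
Noah has the most first-place votes.

Noah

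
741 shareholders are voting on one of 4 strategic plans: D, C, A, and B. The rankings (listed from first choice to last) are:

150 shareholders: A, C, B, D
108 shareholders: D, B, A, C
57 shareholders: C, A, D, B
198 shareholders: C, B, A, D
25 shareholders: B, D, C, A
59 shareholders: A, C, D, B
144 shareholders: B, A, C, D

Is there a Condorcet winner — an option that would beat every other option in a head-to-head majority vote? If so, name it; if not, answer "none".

none

Checking pairwise contests:
C beats D 608–133.
A beats C 461–280.
B beats A 475–266.
C beats B 464–277.
Every option loses at least one head-to-head, so there is no Condorcet winner.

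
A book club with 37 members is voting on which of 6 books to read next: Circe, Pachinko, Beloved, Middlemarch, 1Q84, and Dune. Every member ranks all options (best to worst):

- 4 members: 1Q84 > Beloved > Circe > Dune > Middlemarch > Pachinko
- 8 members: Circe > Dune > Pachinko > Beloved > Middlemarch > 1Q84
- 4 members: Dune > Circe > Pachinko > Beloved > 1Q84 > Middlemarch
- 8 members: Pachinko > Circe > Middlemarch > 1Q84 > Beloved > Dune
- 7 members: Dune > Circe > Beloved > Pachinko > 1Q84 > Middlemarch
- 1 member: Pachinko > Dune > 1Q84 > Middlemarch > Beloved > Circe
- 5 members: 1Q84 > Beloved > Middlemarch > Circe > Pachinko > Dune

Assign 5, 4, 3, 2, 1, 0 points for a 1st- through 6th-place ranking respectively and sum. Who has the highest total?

Circe

Circe: 4·3 + 8·5 + 4·4 + 8·4 + 7·4 + 1·0 + 5·2 = 138
Pachinko: 4·0 + 8·3 + 4·3 + 8·5 + 7·2 + 1·5 + 5·1 = 100
Beloved: 4·4 + 8·2 + 4·2 + 8·1 + 7·3 + 1·1 + 5·4 = 90
Middlemarch: 4·1 + 8·1 + 4·0 + 8·3 + 7·0 + 1·2 + 5·3 = 53
1Q84: 4·5 + 8·0 + 4·1 + 8·2 + 7·1 + 1·3 + 5·5 = 75
Dune: 4·2 + 8·4 + 4·5 + 8·0 + 7·5 + 1·4 + 5·0 = 99
Circe has the highest Borda score (138).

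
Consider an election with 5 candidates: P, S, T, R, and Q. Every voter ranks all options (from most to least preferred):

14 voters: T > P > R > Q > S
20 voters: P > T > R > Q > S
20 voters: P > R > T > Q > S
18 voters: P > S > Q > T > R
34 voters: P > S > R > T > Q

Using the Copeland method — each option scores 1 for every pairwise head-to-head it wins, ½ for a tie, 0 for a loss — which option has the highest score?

P: beats S, T, R, and Q → score 4.
S: loses to P, T, R, and Q → score 0.
T: beats S and Q; loses to P and R → score 2.
R: beats S, T, and Q; loses to P → score 3.
Q: beats S; loses to P, T, and R → score 1.
P has the best pairwise record.

P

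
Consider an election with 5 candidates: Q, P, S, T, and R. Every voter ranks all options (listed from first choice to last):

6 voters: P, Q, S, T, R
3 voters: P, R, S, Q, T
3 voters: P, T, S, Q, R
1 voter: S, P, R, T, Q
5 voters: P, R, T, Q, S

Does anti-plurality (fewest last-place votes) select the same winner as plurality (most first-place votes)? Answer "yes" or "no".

Anti-plurality — last-place votes: Q 1, P 0, S 5, T 3, R 9. Winner: P.
Plurality — first-place votes: Q 0, P 17, S 1, T 0, R 0. Winner: P.
The two methods agree.

yes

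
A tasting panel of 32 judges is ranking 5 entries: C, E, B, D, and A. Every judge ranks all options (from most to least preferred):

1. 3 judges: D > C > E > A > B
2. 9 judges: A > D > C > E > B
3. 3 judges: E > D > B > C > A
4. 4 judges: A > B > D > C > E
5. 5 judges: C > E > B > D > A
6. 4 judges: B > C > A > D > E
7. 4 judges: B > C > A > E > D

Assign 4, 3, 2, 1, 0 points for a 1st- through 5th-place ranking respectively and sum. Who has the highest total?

C: 3·3 + 9·2 + 3·1 + 4·1 + 5·4 + 4·3 + 4·3 = 78
E: 3·2 + 9·1 + 3·4 + 4·0 + 5·3 + 4·0 + 4·1 = 46
B: 3·0 + 9·0 + 3·2 + 4·3 + 5·2 + 4·4 + 4·4 = 60
D: 3·4 + 9·3 + 3·3 + 4·2 + 5·1 + 4·1 + 4·0 = 65
A: 3·1 + 9·4 + 3·0 + 4·4 + 5·0 + 4·2 + 4·2 = 71
C has the highest Borda score (78).

C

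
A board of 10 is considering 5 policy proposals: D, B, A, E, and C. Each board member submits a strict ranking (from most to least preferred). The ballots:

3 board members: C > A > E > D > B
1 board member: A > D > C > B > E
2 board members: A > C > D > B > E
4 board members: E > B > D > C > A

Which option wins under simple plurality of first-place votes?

First-place votes: D 0, B 0, A 3, E 4, C 3.
E has the most first-place votes.

E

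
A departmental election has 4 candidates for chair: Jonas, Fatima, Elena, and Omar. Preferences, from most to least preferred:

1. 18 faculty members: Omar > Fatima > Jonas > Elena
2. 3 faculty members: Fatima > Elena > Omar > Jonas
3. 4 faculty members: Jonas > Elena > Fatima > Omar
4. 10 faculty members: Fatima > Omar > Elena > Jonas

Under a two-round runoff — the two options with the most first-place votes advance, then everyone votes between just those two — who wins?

Omar

Round 1 first-place votes: Jonas 4, Fatima 13, Elena 0, Omar 18.
Omar and Fatima advance.
Runoff: Omar is preferred to Fatima by 18 voters; Fatima by 17.
Omar wins the runoff.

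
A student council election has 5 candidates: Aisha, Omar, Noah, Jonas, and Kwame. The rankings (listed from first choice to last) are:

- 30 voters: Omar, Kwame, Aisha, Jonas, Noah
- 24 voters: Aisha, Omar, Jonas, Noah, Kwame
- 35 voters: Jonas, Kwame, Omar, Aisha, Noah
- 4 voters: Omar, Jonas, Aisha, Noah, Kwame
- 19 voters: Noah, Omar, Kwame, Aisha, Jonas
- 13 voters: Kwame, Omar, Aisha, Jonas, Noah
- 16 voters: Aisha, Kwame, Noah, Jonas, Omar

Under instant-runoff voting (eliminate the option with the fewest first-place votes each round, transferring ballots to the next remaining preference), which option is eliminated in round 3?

Round 1: Aisha 40, Omar 34, Noah 19, Jonas 35, Kwame 13. Eliminate Kwame.
Round 2: Aisha 40, Omar 47, Noah 19, Jonas 35. Eliminate Noah.
Round 3: Aisha 40, Omar 66, Jonas 35. Eliminate Jonas.

Jonas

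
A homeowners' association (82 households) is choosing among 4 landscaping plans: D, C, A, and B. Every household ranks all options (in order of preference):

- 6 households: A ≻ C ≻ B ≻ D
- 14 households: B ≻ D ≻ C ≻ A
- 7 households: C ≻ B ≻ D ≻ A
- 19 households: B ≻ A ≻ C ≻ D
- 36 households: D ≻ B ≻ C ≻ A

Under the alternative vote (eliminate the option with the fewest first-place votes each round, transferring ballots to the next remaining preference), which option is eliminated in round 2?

Round 1: D 36, C 7, A 6, B 33. Eliminate A.
Round 2: D 36, C 13, B 33. Eliminate C.

C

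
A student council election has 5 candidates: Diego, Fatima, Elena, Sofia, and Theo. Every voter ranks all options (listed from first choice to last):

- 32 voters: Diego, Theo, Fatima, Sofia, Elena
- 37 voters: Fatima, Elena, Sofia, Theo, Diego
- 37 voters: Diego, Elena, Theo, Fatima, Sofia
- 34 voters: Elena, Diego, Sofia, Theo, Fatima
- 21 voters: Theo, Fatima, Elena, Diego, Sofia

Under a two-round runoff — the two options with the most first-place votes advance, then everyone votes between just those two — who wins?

Diego

Round 1 first-place votes: Diego 69, Fatima 37, Elena 34, Sofia 0, Theo 21.
Diego and Fatima advance.
Runoff: Diego is preferred to Fatima by 103 voters; Fatima by 58.
Diego wins the runoff.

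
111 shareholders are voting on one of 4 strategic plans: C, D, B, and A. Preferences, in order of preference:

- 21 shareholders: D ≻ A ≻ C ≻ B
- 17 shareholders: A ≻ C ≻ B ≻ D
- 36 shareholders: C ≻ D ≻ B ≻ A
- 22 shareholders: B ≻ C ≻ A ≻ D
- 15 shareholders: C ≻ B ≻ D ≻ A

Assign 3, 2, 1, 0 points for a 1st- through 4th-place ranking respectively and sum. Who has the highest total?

C: 21·1 + 17·2 + 36·3 + 22·2 + 15·3 = 252
D: 21·3 + 17·0 + 36·2 + 22·0 + 15·1 = 150
B: 21·0 + 17·1 + 36·1 + 22·3 + 15·2 = 149
A: 21·2 + 17·3 + 36·0 + 22·1 + 15·0 = 115
C has the highest Borda score (252).

C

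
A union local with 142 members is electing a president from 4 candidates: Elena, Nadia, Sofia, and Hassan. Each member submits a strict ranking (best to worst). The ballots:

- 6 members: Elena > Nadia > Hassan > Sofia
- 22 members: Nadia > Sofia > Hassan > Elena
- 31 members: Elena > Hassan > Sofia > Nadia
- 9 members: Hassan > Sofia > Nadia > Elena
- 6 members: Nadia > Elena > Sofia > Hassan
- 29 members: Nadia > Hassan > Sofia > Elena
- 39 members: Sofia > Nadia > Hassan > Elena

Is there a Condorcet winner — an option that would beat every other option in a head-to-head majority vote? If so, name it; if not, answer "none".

none

Checking pairwise contests:
Nadia beats Elena 105–37.
Sofia beats Nadia 79–63.
Hassan beats Sofia 75–67.
Nadia beats Hassan 102–40.
Every option loses at least one head-to-head, so there is no Condorcet winner.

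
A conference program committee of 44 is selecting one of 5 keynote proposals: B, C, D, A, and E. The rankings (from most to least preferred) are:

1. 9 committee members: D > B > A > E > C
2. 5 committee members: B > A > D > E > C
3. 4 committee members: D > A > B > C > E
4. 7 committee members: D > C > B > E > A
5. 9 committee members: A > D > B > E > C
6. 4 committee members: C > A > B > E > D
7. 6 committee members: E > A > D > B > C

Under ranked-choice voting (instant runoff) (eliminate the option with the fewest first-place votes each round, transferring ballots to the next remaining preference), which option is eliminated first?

Round 1: B 5, C 4, D 20, A 9, E 6. Eliminate C.

C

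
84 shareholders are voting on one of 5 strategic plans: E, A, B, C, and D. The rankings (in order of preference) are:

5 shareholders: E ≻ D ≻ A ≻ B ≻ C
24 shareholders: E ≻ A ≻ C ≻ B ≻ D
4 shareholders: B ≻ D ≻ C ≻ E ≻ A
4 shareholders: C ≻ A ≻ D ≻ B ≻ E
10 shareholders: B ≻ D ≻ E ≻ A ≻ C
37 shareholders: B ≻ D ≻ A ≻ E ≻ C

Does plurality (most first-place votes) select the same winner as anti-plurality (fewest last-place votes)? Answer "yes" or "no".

Plurality — first-place votes: E 29, A 0, B 51, C 4, D 0. Winner: B.
Anti-plurality — last-place votes: E 4, A 4, B 0, C 52, D 24. Winner: B.
The two methods agree.

yes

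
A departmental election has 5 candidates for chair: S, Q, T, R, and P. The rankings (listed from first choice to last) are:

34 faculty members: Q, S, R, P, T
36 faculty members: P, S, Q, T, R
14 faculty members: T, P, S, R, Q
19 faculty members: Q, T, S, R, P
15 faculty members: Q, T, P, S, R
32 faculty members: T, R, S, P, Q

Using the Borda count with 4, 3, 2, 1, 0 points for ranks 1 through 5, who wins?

S

S: 34·3 + 36·3 + 14·2 + 19·2 + 15·1 + 32·2 = 355
Q: 34·4 + 36·2 + 14·0 + 19·4 + 15·4 + 32·0 = 344
T: 34·0 + 36·1 + 14·4 + 19·3 + 15·3 + 32·4 = 322
R: 34·2 + 36·0 + 14·1 + 19·1 + 15·0 + 32·3 = 197
P: 34·1 + 36·4 + 14·3 + 19·0 + 15·2 + 32·1 = 282
S has the highest Borda score (355).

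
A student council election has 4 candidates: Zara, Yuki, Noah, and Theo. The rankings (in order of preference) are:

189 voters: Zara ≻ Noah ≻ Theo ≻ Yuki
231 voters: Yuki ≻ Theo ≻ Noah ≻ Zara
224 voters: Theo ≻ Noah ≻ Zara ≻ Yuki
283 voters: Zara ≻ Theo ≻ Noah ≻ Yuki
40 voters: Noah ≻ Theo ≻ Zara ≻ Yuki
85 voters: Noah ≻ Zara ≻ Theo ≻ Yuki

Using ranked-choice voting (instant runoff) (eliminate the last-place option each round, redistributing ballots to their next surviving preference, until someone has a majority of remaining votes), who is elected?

Zara

Round 1: Zara 472, Yuki 231, Noah 125, Theo 224. Eliminate Noah.
Round 2: Zara 557, Yuki 231, Theo 264. Zara has a majority.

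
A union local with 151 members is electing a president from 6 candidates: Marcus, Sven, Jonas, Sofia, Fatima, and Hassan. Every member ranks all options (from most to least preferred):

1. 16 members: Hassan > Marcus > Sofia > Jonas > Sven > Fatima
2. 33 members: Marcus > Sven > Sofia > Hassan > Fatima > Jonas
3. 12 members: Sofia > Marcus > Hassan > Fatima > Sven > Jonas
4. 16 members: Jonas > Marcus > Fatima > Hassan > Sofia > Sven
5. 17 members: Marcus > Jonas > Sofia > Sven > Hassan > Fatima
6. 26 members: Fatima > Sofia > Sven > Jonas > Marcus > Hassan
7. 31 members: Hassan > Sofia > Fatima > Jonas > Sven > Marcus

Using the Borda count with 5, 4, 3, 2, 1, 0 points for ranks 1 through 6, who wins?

Marcus: 16·4 + 33·5 + 12·4 + 16·4 + 17·5 + 26·1 + 31·0 = 452
Sven: 16·1 + 33·4 + 12·1 + 16·0 + 17·2 + 26·3 + 31·1 = 303
Jonas: 16·2 + 33·0 + 12·0 + 16·5 + 17·4 + 26·2 + 31·2 = 294
Sofia: 16·3 + 33·3 + 12·5 + 16·1 + 17·3 + 26·4 + 31·4 = 502
Fatima: 16·0 + 33·1 + 12·2 + 16·3 + 17·0 + 26·5 + 31·3 = 328
Hassan: 16·5 + 33·2 + 12·3 + 16·2 + 17·1 + 26·0 + 31·5 = 386
Sofia has the highest Borda score (502).

Sofia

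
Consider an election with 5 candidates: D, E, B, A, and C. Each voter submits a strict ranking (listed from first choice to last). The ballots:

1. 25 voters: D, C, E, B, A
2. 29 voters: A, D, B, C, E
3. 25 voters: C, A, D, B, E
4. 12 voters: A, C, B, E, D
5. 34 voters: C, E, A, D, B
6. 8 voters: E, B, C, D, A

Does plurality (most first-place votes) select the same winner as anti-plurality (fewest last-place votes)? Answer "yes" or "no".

Plurality — first-place votes: D 25, E 8, B 0, A 41, C 59. Winner: C.
Anti-plurality — last-place votes: D 12, E 54, B 34, A 33, C 0. Winner: C.
The two methods agree.

yes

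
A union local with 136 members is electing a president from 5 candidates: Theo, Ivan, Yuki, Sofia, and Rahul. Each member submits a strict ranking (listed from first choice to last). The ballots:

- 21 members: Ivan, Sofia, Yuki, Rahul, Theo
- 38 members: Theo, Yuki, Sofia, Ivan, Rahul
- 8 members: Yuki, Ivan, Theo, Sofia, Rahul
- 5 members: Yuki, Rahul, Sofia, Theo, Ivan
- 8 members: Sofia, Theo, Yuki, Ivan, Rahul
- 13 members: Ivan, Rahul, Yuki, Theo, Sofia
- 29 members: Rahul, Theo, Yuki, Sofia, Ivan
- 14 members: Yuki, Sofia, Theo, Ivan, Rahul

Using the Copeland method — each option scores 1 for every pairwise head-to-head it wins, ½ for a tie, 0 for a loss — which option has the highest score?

Theo

Theo: beats Ivan, Yuki, and Sofia; ties Rahul → score 3.5.
Ivan: beats Rahul; loses to Theo, Yuki, and Sofia → score 1.
Yuki: beats Ivan, Sofia, and Rahul; loses to Theo → score 3.
Sofia: beats Ivan and Rahul; loses to Theo and Yuki → score 2.
Rahul: ties Theo; loses to Ivan, Yuki, and Sofia → score 0.5.
Theo has the best pairwise record.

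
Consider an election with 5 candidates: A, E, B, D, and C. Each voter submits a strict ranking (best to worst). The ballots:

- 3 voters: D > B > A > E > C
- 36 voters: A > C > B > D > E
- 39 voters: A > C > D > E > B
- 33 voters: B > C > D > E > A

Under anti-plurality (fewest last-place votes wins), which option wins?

D

Last-place votes: A 33, E 36, B 39, D 0, C 3.
D is ranked last by the fewest voters, so D wins.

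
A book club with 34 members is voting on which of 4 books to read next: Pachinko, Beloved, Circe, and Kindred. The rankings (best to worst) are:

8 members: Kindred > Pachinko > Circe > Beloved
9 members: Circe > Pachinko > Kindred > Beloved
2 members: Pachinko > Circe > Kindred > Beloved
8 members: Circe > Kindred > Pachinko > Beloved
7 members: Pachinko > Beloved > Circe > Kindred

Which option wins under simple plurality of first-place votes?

First-place votes: Pachinko 9, Beloved 0, Circe 17, Kindred 8.
Circe has the most first-place votes.

Circe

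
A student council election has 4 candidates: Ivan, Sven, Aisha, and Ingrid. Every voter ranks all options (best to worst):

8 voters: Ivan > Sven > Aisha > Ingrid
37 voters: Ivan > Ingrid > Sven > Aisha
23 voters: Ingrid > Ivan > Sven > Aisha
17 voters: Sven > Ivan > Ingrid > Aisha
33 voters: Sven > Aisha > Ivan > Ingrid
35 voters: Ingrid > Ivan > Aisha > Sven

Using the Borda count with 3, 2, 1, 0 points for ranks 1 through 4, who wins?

Ivan

Ivan: 8·3 + 37·3 + 23·2 + 17·2 + 33·1 + 35·2 = 318
Sven: 8·2 + 37·1 + 23·1 + 17·3 + 33·3 + 35·0 = 226
Aisha: 8·1 + 37·0 + 23·0 + 17·0 + 33·2 + 35·1 = 109
Ingrid: 8·0 + 37·2 + 23·3 + 17·1 + 33·0 + 35·3 = 265
Ivan has the highest Borda score (318).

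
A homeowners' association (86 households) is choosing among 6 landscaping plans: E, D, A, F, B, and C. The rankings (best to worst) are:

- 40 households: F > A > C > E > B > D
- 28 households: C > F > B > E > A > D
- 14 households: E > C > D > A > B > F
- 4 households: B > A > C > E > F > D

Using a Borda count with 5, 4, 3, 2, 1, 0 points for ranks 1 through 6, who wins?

E: 40·2 + 28·2 + 14·5 + 4·2 = 214
D: 40·0 + 28·0 + 14·3 + 4·0 = 42
A: 40·4 + 28·1 + 14·2 + 4·4 = 232
F: 40·5 + 28·4 + 14·0 + 4·1 = 316
B: 40·1 + 28·3 + 14·1 + 4·5 = 158
C: 40·3 + 28·5 + 14·4 + 4·3 = 328
C has the highest Borda score (328).

C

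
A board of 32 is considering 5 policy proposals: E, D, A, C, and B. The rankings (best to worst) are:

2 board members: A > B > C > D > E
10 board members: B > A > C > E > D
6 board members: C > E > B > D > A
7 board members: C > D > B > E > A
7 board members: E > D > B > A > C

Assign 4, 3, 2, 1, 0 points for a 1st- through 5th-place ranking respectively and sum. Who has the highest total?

B

E: 2·0 + 10·1 + 6·3 + 7·1 + 7·4 = 63
D: 2·1 + 10·0 + 6·1 + 7·3 + 7·3 = 50
A: 2·4 + 10·3 + 6·0 + 7·0 + 7·1 = 45
C: 2·2 + 10·2 + 6·4 + 7·4 + 7·0 = 76
B: 2·3 + 10·4 + 6·2 + 7·2 + 7·2 = 86
B has the highest Borda score (86).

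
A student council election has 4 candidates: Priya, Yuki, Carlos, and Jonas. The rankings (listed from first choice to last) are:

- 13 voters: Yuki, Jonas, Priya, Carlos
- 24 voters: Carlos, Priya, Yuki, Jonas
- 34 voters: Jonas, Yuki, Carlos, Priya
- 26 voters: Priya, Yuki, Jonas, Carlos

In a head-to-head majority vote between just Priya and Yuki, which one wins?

Priya

Voters preferring Priya to Yuki: 50; preferring Yuki to Priya: 47.
Priya wins the head-to-head.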